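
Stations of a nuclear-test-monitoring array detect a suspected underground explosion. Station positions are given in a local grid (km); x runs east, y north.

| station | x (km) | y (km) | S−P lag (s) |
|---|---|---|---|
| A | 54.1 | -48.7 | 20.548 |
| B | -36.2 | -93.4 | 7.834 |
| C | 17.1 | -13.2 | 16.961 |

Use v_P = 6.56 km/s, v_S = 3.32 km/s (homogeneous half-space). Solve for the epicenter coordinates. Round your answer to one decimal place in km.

Distance from S−P lag: d = Δt · v_P v_S / (v_P − v_S) = Δt · (6.56·3.32)/(6.56−3.32) ≈ 6.7220·Δt.
So d_A = 138.12, d_B = 52.66, d_C = 114.01 km.
Circle about each station: (x − 54.1)² + (y + 48.7)² = 138.12²; (x + 36.2)² + (y + 93.4)² = 52.66²; (x − 17.1)² + (y + 13.2)² = 114.01².
Subtracting the A equation from the B and C equations removes the quadratic terms:
-180.6 x − 89.4 y = 21039.56
-74.0 x + 71.0 y = 1247.00
Solving the 2×2 system: x ≈ -82.6, y ≈ -68.5 km.

x ≈ -82.6 km, y ≈ -68.5 km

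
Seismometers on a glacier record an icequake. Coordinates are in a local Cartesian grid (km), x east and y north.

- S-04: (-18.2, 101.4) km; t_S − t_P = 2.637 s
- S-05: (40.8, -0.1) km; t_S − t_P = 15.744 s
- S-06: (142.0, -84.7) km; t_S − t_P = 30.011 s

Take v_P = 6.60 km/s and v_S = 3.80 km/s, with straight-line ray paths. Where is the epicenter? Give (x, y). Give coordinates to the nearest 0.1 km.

Distance from S−P lag: d = Δt · v_P v_S / (v_P − v_S) = Δt · (6.60·3.80)/(6.60−3.80) ≈ 8.9571·Δt.
So d_S-04 = 23.62, d_S-05 = 141.02, d_S-06 = 268.81 km.
Circle about each station: (x + 18.2)² + (y − 101.4)² = 23.62²; (x − 40.8)² + (y + 0.1)² = 141.02²; (x − 142.0)² + (y + 84.7)² = 268.81².
Subtracting the S-04 equation from the S-05 and S-06 equations removes the quadratic terms:
118.0 x − 203.0 y = -28277.29
320.4 x − 372.2 y = -54976.02
Solving the 2×2 system: x ≈ -30.1, y ≈ 121.8 km.
Check against S-04 (with the unrounded x, y): √((x + 18.2)²+(y − 101.4)²) = 23.62 ≈ 23.62 km. ✓

-30.1 km east, 121.8 km north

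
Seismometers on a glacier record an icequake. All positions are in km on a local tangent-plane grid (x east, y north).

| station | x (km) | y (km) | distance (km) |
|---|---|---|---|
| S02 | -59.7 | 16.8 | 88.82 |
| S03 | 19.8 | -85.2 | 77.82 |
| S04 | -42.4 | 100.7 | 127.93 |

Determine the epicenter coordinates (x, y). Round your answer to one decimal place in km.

x ≈ 25.7 km, y ≈ -7.6 km

Circle about each station: (x + 59.7)² + (y − 16.8)² = 88.82²; (x − 19.8)² + (y + 85.2)² = 77.82²; (x + 42.4)² + (y − 100.7)² = 127.93².
Subtracting the S02 equation from the S03 and S04 equations removes the quadratic terms:
159.0 x − 204.0 y = 5637.79
34.6 x + 167.8 y = -385.17
Solving the 2×2 system: x ≈ 25.7, y ≈ -7.6 km.
Check against S02 (with the unrounded x, y): √((x + 59.7)²+(y − 16.8)²) = 88.83 ≈ 88.82 km. ✓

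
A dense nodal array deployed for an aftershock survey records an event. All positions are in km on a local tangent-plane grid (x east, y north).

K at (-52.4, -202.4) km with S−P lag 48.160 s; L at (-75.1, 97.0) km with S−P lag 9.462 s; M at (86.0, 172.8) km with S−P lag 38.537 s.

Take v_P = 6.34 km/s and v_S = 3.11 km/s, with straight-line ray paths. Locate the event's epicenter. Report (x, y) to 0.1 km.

-130.6 km east, 81.0 km north

Distance from S−P lag: d = Δt · v_P v_S / (v_P − v_S) = Δt · (6.34·3.11)/(6.34−3.11) ≈ 6.1045·Δt.
So d_K = 293.99, d_L = 57.76, d_M = 235.25 km.
Circle about each station: (x + 52.4)² + (y + 202.4)² = 293.99²; (x + 75.1)² + (y − 97.0)² = 57.76²; (x − 86.0)² + (y − 172.8)² = 235.25².
Subtracting pairs of circle equations eliminates x²+y² and gives linear equations (the radical axes):
-45.4 x + 598.8 y = 54431.39
276.8 x + 750.4 y = 24631.88
Solving the 2×2 system: x ≈ -130.6, y ≈ 81.0 km.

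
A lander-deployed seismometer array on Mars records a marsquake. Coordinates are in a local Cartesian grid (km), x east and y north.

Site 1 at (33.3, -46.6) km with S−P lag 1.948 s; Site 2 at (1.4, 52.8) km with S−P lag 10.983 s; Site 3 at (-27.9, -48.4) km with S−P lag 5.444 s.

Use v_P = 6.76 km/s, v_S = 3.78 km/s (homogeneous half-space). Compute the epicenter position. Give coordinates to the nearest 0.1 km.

Distance from S−P lag: d = Δt · v_P v_S / (v_P − v_S) = Δt · (6.76·3.78)/(6.76−3.78) ≈ 8.5748·Δt.
So d_Site 1 = 16.70, d_Site 2 = 94.18, d_Site 3 = 46.68 km.
Circle about each station: (x − 33.3)² + (y + 46.6)² = 16.70²; (x − 1.4)² + (y − 52.8)² = 94.18²; (x + 27.9)² + (y + 48.4)² = 46.68².
Subtracting the Site 1 equation from the Site 2 and Site 3 equations removes the quadratic terms:
-63.8 x + 198.8 y = -9081.63
-122.4 x − 3.6 y = -2059.61
Solving the 2×2 system: x ≈ 18.0, y ≈ -39.9 km.
Check against Site 1 (with the unrounded x, y): √((x − 33.3)²+(y + 46.6)²) = 16.70 ≈ 16.70 km. ✓

(18.0, -39.9)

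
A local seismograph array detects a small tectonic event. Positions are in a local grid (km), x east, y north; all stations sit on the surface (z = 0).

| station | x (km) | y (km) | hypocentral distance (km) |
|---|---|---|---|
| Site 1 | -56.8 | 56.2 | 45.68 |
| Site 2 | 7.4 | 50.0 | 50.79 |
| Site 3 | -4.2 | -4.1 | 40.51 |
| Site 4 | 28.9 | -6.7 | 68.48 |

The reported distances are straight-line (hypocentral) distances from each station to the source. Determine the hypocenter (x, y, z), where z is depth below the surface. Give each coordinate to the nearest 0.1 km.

Each station gives a sphere (x−x_i)² + (y−y_i)² + z² = d_i² (stations at z=0).
Subtracting the Site 1 sphere from Site 2 and Site 3: z² cancels, leaving linear equations in x and y:
128.4 x − 12.4 y = -4322.88
105.2 x − 120.6 y = -5904.63
Solving: x ≈ -31.601, y ≈ 21.395 km (keep extra digits for the depth step; rounded: -31.6, 21.4).
Then from the Site 1 sphere: z² = 45.68² − (x + 56.8)² − (y − 56.2)² with x = -31.601, y = 21.395, so z ≈ 15.501 ≈ 15.5 km.

x ≈ -31.6 km, y ≈ 21.4 km, depth ≈ 15.5 km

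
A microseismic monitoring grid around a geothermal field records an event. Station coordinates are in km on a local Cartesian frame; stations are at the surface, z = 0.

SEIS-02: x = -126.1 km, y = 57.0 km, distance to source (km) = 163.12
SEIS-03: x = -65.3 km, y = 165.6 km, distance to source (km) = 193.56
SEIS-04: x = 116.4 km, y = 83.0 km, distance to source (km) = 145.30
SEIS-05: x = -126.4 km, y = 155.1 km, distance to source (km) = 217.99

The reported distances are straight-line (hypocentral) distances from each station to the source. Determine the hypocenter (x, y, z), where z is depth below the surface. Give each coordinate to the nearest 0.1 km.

(14.0, -0.1, 61.0)

Each station gives a sphere (x−x_i)² + (y−y_i)² + z² = d_i² (stations at z=0).
Subtracting the SEIS-02 sphere from SEIS-03 and SEIS-04: z² cancels, leaving linear equations in x and y:
121.6 x + 217.2 y = 1679.90
485.0 x + 52.0 y = 6783.79
Solving: x ≈ 13.998, y ≈ -0.103 km (keep extra digits for the depth step; rounded: 14.0, -0.1).
Then from the SEIS-02 sphere: z² = 163.12² − (x + 126.1)² − (y − 57.0)² with x = 13.998, y = -0.103, so z ≈ 60.991 ≈ 61.0 km.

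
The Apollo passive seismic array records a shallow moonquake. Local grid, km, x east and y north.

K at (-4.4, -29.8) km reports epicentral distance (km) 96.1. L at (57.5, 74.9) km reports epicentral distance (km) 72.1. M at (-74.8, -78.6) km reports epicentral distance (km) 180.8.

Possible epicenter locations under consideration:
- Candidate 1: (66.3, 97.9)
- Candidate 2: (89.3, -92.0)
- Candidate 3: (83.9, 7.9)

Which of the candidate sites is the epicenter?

For each candidate, compare |candidate − station| to the reported distance:
Candidate 1: residuals K 49.9, L 47.5, M 45.2 → max 49.9 km
Candidate 2: residuals K 16.4, L 97.8, M 16.2 → max 97.8 km
Candidate 3: residuals K 0.1, L 0.1, M 0.1 → max 0.1 km
Only Candidate 3 has all residuals ≈ 0.

Candidate 3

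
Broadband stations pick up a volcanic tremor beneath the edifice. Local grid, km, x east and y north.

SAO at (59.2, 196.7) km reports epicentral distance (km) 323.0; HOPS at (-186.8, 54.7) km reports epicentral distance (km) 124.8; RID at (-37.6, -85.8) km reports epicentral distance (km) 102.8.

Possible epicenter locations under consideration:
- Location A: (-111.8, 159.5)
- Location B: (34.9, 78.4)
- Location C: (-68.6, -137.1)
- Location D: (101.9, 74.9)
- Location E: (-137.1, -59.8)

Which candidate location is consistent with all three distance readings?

For each candidate, compare |candidate − station| to the reported distance:
Location A: residuals SAO 148.0, HOPS 4.1, RID 153.5 → max 153.5 km
Location B: residuals SAO 202.2, HOPS 98.2, RID 76.7 → max 202.2 km
Location C: residuals SAO 34.4, HOPS 100.5, RID 42.9 → max 100.5 km
Location D: residuals SAO 193.9, HOPS 164.6, RID 110.0 → max 193.9 km
Location E: residuals SAO 0.0, HOPS 0.0, RID 0.0 → max 0.0 km
Only Location E has all residuals ≈ 0.

Location E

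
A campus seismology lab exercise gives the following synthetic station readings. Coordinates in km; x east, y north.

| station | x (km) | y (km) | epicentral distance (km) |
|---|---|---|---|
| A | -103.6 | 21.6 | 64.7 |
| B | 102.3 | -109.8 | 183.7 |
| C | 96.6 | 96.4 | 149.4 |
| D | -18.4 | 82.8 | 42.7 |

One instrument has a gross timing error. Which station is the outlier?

B

Solve using three stations at a time. Using A, C, D (subtract circle equations pairwise → linear system) gives (x, y) ≈ (-45.3, 49.6).
Distances from that point to each station vs reported:
  A: calculated 64.7 vs reported 64.7 → residual 0.0 km
  B: calculated 217.3 vs reported 183.7 → residual 33.6 km
  C: calculated 149.4 vs reported 149.4 → residual 0.0 km
  D: calculated 42.7 vs reported 42.7 → residual 0.0 km
A, C, D are mutually consistent (residuals ≈ 0); B is off by 33.6 km.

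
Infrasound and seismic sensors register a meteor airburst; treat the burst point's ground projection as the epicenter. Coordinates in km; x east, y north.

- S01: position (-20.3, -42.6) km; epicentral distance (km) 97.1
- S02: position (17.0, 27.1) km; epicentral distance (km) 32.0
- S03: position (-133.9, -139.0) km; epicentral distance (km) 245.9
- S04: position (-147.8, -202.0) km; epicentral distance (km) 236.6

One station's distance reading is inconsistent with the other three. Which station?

S04

Solve using three stations at a time. Using S01, S02, S03 (subtract circle equations pairwise → linear system) gives (x, y) ≈ (48.8, 25.5).
Distances from that point to each station vs reported:
  S01: calculated 97.1 vs reported 97.1 → residual 0.0 km
  S02: calculated 31.9 vs reported 32.0 → residual 0.1 km
  S03: calculated 245.9 vs reported 245.9 → residual 0.0 km
  S04: calculated 300.7 vs reported 236.6 → residual 64.1 km
S01, S02, S03 are mutually consistent (residuals ≈ 0); S04 is off by 64.1 km.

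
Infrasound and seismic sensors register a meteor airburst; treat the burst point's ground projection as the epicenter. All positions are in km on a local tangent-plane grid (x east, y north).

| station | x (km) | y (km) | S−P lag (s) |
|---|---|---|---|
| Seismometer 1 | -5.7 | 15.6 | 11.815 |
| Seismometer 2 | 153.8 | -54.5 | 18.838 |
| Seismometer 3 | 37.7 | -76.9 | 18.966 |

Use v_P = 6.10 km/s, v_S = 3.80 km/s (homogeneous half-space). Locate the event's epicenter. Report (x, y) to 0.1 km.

Distance from S−P lag: d = Δt · v_P v_S / (v_P − v_S) = Δt · (6.10·3.80)/(6.10−3.80) ≈ 10.0783·Δt.
So d_Seismometer 1 = 119.07, d_Seismometer 2 = 189.85, d_Seismometer 3 = 191.14 km.
Circle about each station: (x + 5.7)² + (y − 15.6)² = 119.07²; (x − 153.8)² + (y + 54.5)² = 189.85²; (x − 37.7)² + (y + 76.9)² = 191.14².
Subtracting pairs of circle equations eliminates x²+y² and gives linear equations (the radical axes):
319.0 x − 140.2 y = 4483.48
86.8 x − 185.0 y = -15297.78
Solving the 2×2 system: x ≈ 63.5, y ≈ 112.5 km.

63.5 km east, 112.5 km north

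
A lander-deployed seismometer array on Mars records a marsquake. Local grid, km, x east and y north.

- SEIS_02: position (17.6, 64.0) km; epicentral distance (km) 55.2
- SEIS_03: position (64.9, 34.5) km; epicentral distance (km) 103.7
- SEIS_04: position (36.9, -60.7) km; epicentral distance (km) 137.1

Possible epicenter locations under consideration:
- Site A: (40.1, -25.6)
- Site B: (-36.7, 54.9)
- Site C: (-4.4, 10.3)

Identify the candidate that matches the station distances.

Site B

For each candidate, compare |candidate − station| to the reported distance:
Site A: residuals SEIS_02 37.2, SEIS_03 38.7, SEIS_04 101.9 → max 101.9 km
Site B: residuals SEIS_02 0.1, SEIS_03 0.1, SEIS_04 0.1 → max 0.1 km
Site C: residuals SEIS_02 2.8, SEIS_03 30.3, SEIS_04 55.0 → max 55.0 km
Only Site B has all residuals ≈ 0.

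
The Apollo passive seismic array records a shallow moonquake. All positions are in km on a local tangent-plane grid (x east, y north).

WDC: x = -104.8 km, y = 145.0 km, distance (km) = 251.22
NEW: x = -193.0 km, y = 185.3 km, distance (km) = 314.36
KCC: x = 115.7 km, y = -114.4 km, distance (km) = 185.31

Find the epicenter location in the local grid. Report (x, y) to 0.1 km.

Circle about each station: (x + 104.8)² + (y − 145.0)² = 251.22²; (x + 193.0)² + (y − 185.3)² = 314.36²; (x − 115.7)² + (y + 114.4)² = 185.31².
Subtracting pairs of circle equations eliminates x²+y² and gives linear equations (the radical axes):
-176.4 x + 80.6 y = 3866.33
441.0 x − 518.8 y = 23237.50
Solving the 2×2 system: x ≈ -69.3, y ≈ -103.7 km.

x ≈ -69.3 km, y ≈ -103.7 km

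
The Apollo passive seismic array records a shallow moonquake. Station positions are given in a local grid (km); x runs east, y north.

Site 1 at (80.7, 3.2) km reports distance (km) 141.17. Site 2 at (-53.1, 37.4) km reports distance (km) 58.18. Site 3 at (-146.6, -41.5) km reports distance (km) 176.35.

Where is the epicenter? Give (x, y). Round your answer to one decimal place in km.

x ≈ -30.0 km, y ≈ 90.8 km

Circle about each station: (x − 80.7)² + (y − 3.2)² = 141.17²; (x + 53.1)² + (y − 37.4)² = 58.18²; (x + 146.6)² + (y + 41.5)² = 176.35².
Subtracting the Site 1 equation from the Site 2 and Site 3 equations removes the quadratic terms:
-267.6 x + 68.4 y = 14239.70
-454.6 x − 89.4 y = 5520.73
Solving the 2×2 system: x ≈ -30.0, y ≈ 90.8 km.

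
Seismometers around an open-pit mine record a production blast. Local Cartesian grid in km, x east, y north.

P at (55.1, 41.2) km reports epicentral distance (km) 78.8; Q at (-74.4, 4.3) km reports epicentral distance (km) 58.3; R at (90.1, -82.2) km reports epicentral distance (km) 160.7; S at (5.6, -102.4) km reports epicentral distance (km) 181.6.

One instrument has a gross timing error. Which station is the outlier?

Solve using three stations at a time. Using P, Q, R (subtract circle equations pairwise → linear system) gives (x, y) ≈ (-23.1, 31.8).
Distances from that point to each station vs reported:
  P: calculated 78.7 vs reported 78.8 → residual 0.1 km
  Q: calculated 58.2 vs reported 58.3 → residual 0.1 km
  R: calculated 160.7 vs reported 160.7 → residual 0.0 km
  S: calculated 137.3 vs reported 181.6 → residual 44.3 km
P, Q, R are mutually consistent (residuals ≈ 0); S is off by 44.3 km.

S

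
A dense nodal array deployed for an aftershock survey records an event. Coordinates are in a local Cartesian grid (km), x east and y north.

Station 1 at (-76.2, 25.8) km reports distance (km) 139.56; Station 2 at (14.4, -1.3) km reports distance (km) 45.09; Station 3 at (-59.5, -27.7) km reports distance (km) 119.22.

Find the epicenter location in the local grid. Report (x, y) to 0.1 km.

Circle about each station: (x + 76.2)² + (y − 25.8)² = 139.56²; (x − 14.4)² + (y + 1.3)² = 45.09²; (x + 59.5)² + (y + 27.7)² = 119.22².
Subtracting pairs of circle equations eliminates x²+y² and gives linear equations (the radical axes):
181.2 x − 54.2 y = 11180.86
33.4 x − 107.0 y = 3099.05
Solving the 2×2 system: x ≈ 58.5, y ≈ -10.7 km.

(58.5, -10.7)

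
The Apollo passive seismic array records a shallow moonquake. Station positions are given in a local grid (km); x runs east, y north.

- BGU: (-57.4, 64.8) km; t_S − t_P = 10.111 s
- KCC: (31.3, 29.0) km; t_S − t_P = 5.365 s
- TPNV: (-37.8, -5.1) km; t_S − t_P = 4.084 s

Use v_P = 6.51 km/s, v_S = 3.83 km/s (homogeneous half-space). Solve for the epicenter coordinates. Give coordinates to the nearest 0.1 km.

Distance from S−P lag: d = Δt · v_P v_S / (v_P − v_S) = Δt · (6.51·3.83)/(6.51−3.83) ≈ 9.3035·Δt.
So d_BGU = 94.07, d_KCC = 49.91, d_TPNV = 38.00 km.
Circle about each station: (x + 57.4)² + (y − 64.8)² = 94.07²; (x − 31.3)² + (y − 29.0)² = 49.91²; (x + 37.8)² + (y + 5.1)² = 38.00².
Subtracting the BGU equation from the KCC and TPNV equations removes the quadratic terms:
177.4 x − 71.6 y = 685.05
39.2 x − 139.8 y = 1366.21
Solving the 2×2 system: x ≈ -0.1, y ≈ -9.8 km.

-0.1 km east, -9.8 km north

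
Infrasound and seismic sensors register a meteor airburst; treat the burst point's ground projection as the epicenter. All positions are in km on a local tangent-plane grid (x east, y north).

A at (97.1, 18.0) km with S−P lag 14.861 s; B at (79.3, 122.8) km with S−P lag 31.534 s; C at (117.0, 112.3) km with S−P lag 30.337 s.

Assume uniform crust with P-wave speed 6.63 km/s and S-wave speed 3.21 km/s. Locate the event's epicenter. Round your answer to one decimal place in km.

Distance from S−P lag: d = Δt · v_P v_S / (v_P − v_S) = Δt · (6.63·3.21)/(6.63−3.21) ≈ 6.2229·Δt.
So d_A = 92.48, d_B = 196.23, d_C = 188.78 km.
Circle about each station: (x − 97.1)² + (y − 18.0)² = 92.48²; (x − 79.3)² + (y − 122.8)² = 196.23²; (x − 117.0)² + (y − 112.3)² = 188.78².
Subtracting the A equation from the B and C equations removes the quadratic terms:
-35.6 x + 209.6 y = -18337.74
39.8 x + 188.6 y = -10537.46
Solving the 2×2 system: x ≈ 83.0, y ≈ -73.4 km.

x ≈ 83.0 km, y ≈ -73.4 km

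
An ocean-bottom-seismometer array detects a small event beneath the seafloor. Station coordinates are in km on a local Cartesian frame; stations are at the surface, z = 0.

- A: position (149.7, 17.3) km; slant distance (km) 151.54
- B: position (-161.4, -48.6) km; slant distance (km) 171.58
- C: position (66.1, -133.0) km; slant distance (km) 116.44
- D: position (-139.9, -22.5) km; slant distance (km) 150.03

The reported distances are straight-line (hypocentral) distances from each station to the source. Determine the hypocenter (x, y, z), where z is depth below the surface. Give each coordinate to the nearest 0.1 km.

(8.4, -33.8, 19.7)

Each station gives a sphere (x−x_i)² + (y−y_i)² + z² = d_i² (stations at z=0).
Subtracting the A sphere from B and C: z² cancels, leaving linear equations in x and y:
-622.2 x − 131.8 y = -772.78
-167.2 x − 300.6 y = 8754.93
Solving: x ≈ 8.401, y ≈ -33.798 km (keep extra digits for the depth step; rounded: 8.4, -33.8).
Then from the A sphere: z² = 151.54² − (x − 149.7)² − (y − 17.3)² with x = 8.401, y = -33.798, so z ≈ 19.697 ≈ 19.7 km.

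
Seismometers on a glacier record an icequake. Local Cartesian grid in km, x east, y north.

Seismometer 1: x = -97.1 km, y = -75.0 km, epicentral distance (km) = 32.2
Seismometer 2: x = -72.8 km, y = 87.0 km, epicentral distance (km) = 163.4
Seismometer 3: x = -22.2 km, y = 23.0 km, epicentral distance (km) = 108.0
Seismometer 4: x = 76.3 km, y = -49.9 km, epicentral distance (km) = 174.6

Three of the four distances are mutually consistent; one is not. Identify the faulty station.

Seismometer 4

Solve using three stations at a time. Using Seismometer 1, Seismometer 2, Seismometer 3 (subtract circle equations pairwise → linear system) gives (x, y) ≈ (-64.9, -76.2).
Distances from that point to each station vs reported:
  Seismometer 1: calculated 32.2 vs reported 32.2 → residual 0.0 km
  Seismometer 2: calculated 163.4 vs reported 163.4 → residual 0.0 km
  Seismometer 3: calculated 108.0 vs reported 108.0 → residual 0.0 km
  Seismometer 4: calculated 143.6 vs reported 174.6 → residual 31.0 km
Seismometer 1, Seismometer 2, Seismometer 3 are mutually consistent (residuals ≈ 0); Seismometer 4 is off by 31.0 km.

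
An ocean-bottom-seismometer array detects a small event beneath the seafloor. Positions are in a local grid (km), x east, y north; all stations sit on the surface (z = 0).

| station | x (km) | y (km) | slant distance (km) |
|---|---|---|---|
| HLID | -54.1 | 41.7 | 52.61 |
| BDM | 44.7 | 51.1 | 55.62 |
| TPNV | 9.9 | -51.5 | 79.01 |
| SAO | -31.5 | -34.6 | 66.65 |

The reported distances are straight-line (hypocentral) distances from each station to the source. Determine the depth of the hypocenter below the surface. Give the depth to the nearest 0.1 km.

Each station gives a sphere (x−x_i)² + (y−y_i)² + z² = d_i² (stations at z=0).
Subtracting the HLID sphere from BDM and TPNV: z² cancels, leaving linear equations in x and y:
197.6 x + 18.8 y = -382.17
128.0 x − 186.4 y = -5390.21
Solving: x ≈ -4.398, y ≈ 25.897 km (keep extra digits for the depth step; rounded: -4.4, 25.9).
Then from the HLID sphere: z² = 52.61² − (x + 54.1)² − (y − 41.7)² with x = -4.398, y = 25.897, so z ≈ 6.913 ≈ 6.9 km.
Check against SAO (with the unrounded solution): distance 66.65 ≈ 66.65 km. ✓

z ≈ 6.9 km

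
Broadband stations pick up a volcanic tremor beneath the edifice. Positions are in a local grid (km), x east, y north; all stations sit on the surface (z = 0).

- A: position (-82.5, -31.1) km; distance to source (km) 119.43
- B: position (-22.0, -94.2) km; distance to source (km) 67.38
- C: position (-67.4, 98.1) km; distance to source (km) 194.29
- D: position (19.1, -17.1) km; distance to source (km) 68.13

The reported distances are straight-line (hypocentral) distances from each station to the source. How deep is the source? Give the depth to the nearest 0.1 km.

Each station gives a sphere (x−x_i)² + (y−y_i)² + z² = d_i² (stations at z=0).
Subtracting the A sphere from B and C: z² cancels, leaving linear equations in x and y:
121.0 x − 126.2 y = 11307.64
30.2 x + 258.4 y = -17092.17
Solving: x ≈ 21.805, y ≈ -68.695 km (keep extra digits for the depth step; rounded: 21.8, -68.7).
Then from the A sphere: z² = 119.43² − (x + 82.5)² − (y + 31.1)² with x = 21.805, y = -68.695, so z ≈ 44.392 ≈ 44.4 km.
Check against D (with the unrounded solution): distance 68.12 ≈ 68.13 km. ✓

z ≈ 44.4 km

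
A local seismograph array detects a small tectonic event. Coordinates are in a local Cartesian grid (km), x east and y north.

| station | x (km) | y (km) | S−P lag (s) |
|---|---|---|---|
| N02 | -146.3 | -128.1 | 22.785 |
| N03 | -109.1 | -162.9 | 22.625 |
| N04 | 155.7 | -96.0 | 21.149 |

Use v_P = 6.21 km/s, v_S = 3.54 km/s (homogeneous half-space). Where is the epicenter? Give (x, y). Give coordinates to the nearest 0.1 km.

Distance from S−P lag: d = Δt · v_P v_S / (v_P − v_S) = Δt · (6.21·3.54)/(6.21−3.54) ≈ 8.2335·Δt.
So d_N02 = 187.60, d_N03 = 186.28, d_N04 = 174.13 km.
Circle about each station: (x + 146.3)² + (y + 128.1)² = 187.60²; (x + 109.1)² + (y + 162.9)² = 186.28²; (x − 155.7)² + (y + 96.0)² = 174.13².
Subtracting the N02 equation from the N03 and N04 equations removes the quadratic terms:
74.4 x − 69.6 y = 1119.44
604.0 x + 64.2 y = 517.69
Solving the 2×2 system: x ≈ 2.3, y ≈ -13.6 km.

x ≈ 2.3 km, y ≈ -13.6 km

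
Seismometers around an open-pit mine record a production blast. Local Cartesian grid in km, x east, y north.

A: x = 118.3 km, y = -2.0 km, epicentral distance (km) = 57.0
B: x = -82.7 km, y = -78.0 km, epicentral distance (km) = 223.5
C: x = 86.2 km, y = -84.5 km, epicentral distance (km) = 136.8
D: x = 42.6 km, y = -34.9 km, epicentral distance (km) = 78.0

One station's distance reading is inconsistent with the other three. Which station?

Solve using three stations at a time. Using A, B, C (subtract circle equations pairwise → linear system) gives (x, y) ≈ (99.3, 51.6).
Distances from that point to each station vs reported:
  A: calculated 56.9 vs reported 57.0 → residual 0.1 km
  B: calculated 223.5 vs reported 223.5 → residual 0.0 km
  C: calculated 136.7 vs reported 136.8 → residual 0.1 km
  D: calculated 103.5 vs reported 78.0 → residual 25.5 km
A, B, C are mutually consistent (residuals ≈ 0); D is off by 25.5 km.

D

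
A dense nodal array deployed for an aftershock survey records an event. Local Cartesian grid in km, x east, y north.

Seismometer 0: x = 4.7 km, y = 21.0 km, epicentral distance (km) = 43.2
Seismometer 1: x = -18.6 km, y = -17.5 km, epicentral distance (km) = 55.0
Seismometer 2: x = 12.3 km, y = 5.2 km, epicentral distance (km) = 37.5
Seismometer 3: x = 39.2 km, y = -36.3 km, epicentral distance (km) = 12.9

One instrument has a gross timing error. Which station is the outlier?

Seismometer 0

Solve using three stations at a time. Using Seismometer 1, Seismometer 2, Seismometer 3 (subtract circle equations pairwise → linear system) gives (x, y) ≈ (36.0, -23.8).
Distances from that point to each station vs reported:
  Seismometer 0: calculated 54.7 vs reported 43.2 → residual 11.5 km
  Seismometer 1: calculated 55.0 vs reported 55.0 → residual 0.0 km
  Seismometer 2: calculated 37.5 vs reported 37.5 → residual 0.0 km
  Seismometer 3: calculated 12.9 vs reported 12.9 → residual 0.0 km
Seismometer 1, Seismometer 2, Seismometer 3 are mutually consistent (residuals ≈ 0); Seismometer 0 is off by 11.5 km.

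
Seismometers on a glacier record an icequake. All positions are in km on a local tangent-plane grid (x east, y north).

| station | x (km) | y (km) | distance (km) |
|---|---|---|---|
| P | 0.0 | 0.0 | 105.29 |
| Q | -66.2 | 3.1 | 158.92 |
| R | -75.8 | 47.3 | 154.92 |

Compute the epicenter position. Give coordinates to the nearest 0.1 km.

77.2 km east, 71.6 km north

Circle about each station: x² + y² = 105.29²; (x + 66.2)² + (y − 3.1)² = 158.92²; (x + 75.8)² + (y − 47.3)² = 154.92².
Subtracting pairs of circle equations eliminates x²+y² and gives linear equations (the radical axes):
-132.4 x + 6.2 y = -9777.53
-151.6 x + 94.6 y = -4931.29
Solving the 2×2 system: x ≈ 77.2, y ≈ 71.6 km.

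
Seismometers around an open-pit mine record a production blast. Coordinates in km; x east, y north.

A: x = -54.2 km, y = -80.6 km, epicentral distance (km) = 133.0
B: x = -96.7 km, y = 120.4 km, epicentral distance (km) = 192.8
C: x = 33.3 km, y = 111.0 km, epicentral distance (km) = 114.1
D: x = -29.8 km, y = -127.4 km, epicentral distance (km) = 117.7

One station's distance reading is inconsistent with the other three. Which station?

D

Solve using three stations at a time. Using A, B, C (subtract circle equations pairwise → linear system) gives (x, y) ≈ (52.7, -1.5).
Distances from that point to each station vs reported:
  A: calculated 133.0 vs reported 133.0 → residual 0.0 km
  B: calculated 192.8 vs reported 192.8 → residual 0.0 km
  C: calculated 114.1 vs reported 114.1 → residual 0.0 km
  D: calculated 150.6 vs reported 117.7 → residual 32.9 km
A, B, C are mutually consistent (residuals ≈ 0); D is off by 32.9 km.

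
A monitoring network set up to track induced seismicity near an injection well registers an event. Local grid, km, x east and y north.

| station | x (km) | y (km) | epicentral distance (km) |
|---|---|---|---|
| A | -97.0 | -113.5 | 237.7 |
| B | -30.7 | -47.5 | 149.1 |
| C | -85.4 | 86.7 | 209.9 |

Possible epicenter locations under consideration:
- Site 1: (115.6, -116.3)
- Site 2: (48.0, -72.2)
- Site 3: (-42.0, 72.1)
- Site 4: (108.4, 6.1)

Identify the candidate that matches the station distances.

For each candidate, compare |candidate − station| to the reported distance:
Site 1: residuals A 25.1, B 12.6, C 75.8 → max 75.8 km
Site 2: residuals A 86.9, B 66.6, C 2.4 → max 86.9 km
Site 3: residuals A 44.1, B 29.0, C 164.1 → max 164.1 km
Site 4: residuals A 0.0, B 0.0, C 0.0 → max 0.0 km
Only Site 4 has all residuals ≈ 0.

Site 4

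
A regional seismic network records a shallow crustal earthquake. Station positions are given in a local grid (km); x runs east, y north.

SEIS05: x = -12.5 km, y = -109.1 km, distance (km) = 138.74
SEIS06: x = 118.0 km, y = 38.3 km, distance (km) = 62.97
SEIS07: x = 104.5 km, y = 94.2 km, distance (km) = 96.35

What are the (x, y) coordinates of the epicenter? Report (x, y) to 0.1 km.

x ≈ 63.3 km, y ≈ 7.1 km

Circle about each station: (x + 12.5)² + (y + 109.1)² = 138.74²; (x − 118.0)² + (y − 38.3)² = 62.97²; (x − 104.5)² + (y − 94.2)² = 96.35².
Subtracting the SEIS05 equation from the SEIS06 and SEIS07 equations removes the quadratic terms:
261.0 x + 294.8 y = 18615.40
234.0 x + 406.6 y = 17700.30
Solving the 2×2 system: x ≈ 63.3, y ≈ 7.1 km.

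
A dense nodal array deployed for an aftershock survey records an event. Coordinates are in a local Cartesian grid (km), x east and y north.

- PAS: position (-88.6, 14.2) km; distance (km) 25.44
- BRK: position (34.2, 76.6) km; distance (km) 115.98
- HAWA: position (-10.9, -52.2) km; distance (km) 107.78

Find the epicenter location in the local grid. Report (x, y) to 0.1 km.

(-74.1, 35.1)

Circle about each station: (x + 88.6)² + (y − 14.2)² = 25.44²; (x − 34.2)² + (y − 76.6)² = 115.98²; (x + 10.9)² + (y + 52.2)² = 107.78².
Subtracting pairs of circle equations eliminates x²+y² and gives linear equations (the radical axes):
245.6 x + 124.8 y = -13818.57
155.4 x − 132.8 y = -16177.28
Solving the 2×2 system: x ≈ -74.1, y ≈ 35.1 km.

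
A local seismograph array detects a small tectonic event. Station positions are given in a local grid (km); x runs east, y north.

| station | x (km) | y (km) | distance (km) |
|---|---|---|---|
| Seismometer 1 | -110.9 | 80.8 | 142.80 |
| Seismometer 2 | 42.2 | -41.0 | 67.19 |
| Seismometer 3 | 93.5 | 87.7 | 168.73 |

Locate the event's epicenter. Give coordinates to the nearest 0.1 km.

x ≈ -24.5 km, y ≈ -32.9 km

Circle about each station: (x + 110.9)² + (y − 80.8)² = 142.80²; (x − 42.2)² + (y + 41.0)² = 67.19²; (x − 93.5)² + (y − 87.7)² = 168.73².
Subtracting pairs of circle equations eliminates x²+y² and gives linear equations (the radical axes):
306.2 x − 243.6 y = 511.73
408.8 x + 13.8 y = -10471.88
Solving the 2×2 system: x ≈ -24.5, y ≈ -32.9 km.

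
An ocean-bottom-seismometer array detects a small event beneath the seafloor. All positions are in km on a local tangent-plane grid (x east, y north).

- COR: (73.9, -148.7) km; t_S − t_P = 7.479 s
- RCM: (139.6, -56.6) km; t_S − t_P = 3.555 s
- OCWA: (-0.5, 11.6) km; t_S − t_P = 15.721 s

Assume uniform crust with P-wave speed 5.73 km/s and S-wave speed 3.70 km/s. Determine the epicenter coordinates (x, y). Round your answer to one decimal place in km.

127.2 km east, -91.6 km north

Distance from S−P lag: d = Δt · v_P v_S / (v_P − v_S) = Δt · (5.73·3.70)/(5.73−3.70) ≈ 10.4438·Δt.
So d_COR = 78.11, d_RCM = 37.13, d_OCWA = 164.19 km.
Circle about each station: (x − 73.9)² + (y + 148.7)² = 78.11²; (x − 139.6)² + (y + 56.6)² = 37.13²; (x + 0.5)² + (y − 11.6)² = 164.19².
Subtracting the COR equation from the RCM and OCWA equations removes the quadratic terms:
131.4 x + 184.2 y = -158.64
-148.8 x + 320.6 y = -48295.27
Solving the 2×2 system: x ≈ 127.2, y ≈ -91.6 km.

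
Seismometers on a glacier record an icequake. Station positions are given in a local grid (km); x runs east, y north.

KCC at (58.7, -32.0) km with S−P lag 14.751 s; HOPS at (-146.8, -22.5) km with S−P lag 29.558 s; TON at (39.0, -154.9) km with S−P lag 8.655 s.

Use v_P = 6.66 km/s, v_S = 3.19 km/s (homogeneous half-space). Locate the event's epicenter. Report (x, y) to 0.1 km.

Distance from S−P lag: d = Δt · v_P v_S / (v_P − v_S) = Δt · (6.66·3.19)/(6.66−3.19) ≈ 6.1226·Δt.
So d_KCC = 90.31, d_HOPS = 180.97, d_TON = 52.99 km.
Circle about each station: (x − 58.7)² + (y + 32.0)² = 90.31²; (x + 146.8)² + (y + 22.5)² = 180.97²; (x − 39.0)² + (y + 154.9)² = 52.99².
Subtracting pairs of circle equations eliminates x²+y² and gives linear equations (the radical axes):
-411.0 x + 19.0 y = -7007.44
-39.4 x − 245.8 y = 26393.28
Solving the 2×2 system: x ≈ 12.0, y ≈ -109.3 km.

(12.0, -109.3)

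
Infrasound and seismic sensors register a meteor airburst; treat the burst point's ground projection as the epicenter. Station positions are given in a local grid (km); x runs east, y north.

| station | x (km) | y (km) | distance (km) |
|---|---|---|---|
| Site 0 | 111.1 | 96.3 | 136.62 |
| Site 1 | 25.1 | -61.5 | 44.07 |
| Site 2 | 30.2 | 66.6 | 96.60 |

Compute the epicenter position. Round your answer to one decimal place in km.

Circle about each station: (x − 111.1)² + (y − 96.3)² = 136.62²; (x − 25.1)² + (y + 61.5)² = 44.07²; (x − 30.2)² + (y − 66.6)² = 96.60².
Subtracting the Site 0 equation from the Site 1 and Site 2 equations removes the quadratic terms:
-172.0 x − 315.6 y = -481.78
-161.8 x − 59.4 y = -6935.84
Solving the 2×2 system: x ≈ 52.9, y ≈ -27.3 km.
Check against Site 0 (with the unrounded x, y): √((x − 111.1)²+(y − 96.3)²) = 136.62 ≈ 136.62 km. ✓

52.9 km east, -27.3 km north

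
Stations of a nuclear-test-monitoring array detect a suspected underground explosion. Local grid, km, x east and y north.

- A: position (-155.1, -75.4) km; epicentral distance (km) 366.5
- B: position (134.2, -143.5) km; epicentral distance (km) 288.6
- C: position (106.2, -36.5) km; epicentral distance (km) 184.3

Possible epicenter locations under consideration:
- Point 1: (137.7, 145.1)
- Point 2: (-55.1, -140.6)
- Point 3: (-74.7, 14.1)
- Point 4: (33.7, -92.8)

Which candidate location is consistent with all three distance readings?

For each candidate, compare |candidate − station| to the reported distance:
Point 1: residuals A 0.0, B 0.0, C 0.0 → max 0.0 km
Point 2: residuals A 247.1, B 99.3, C 7.7 → max 247.1 km
Point 3: residuals A 246.2, B 26.9, C 3.5 → max 246.2 km
Point 4: residuals A 176.9, B 176.0, C 92.5 → max 176.9 km
Only Point 1 has all residuals ≈ 0.

Point 1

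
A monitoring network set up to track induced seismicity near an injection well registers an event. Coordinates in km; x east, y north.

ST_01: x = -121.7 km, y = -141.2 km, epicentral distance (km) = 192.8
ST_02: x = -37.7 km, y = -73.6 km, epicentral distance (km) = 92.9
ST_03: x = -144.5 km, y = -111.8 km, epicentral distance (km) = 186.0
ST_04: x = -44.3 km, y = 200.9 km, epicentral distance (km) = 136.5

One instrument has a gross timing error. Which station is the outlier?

Solve using three stations at a time. Using ST_01, ST_02, ST_03 (subtract circle equations pairwise → linear system) gives (x, y) ≈ (-7.9, 14.4).
Distances from that point to each station vs reported:
  ST_01: calculated 192.8 vs reported 192.8 → residual 0.0 km
  ST_02: calculated 93.0 vs reported 92.9 → residual 0.1 km
  ST_03: calculated 186.0 vs reported 186.0 → residual 0.0 km
  ST_04: calculated 190.0 vs reported 136.5 → residual 53.5 km
ST_01, ST_02, ST_03 are mutually consistent (residuals ≈ 0); ST_04 is off by 53.5 km.

ST_04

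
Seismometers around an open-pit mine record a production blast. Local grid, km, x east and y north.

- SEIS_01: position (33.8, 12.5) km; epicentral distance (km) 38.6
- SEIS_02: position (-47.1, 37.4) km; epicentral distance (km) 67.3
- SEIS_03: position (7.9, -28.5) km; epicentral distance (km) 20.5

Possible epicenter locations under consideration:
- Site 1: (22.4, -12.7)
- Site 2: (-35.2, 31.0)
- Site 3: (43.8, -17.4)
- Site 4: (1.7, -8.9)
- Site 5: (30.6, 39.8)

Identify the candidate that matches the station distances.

Site 4

For each candidate, compare |candidate − station| to the reported distance:
Site 1: residuals SEIS_01 10.9, SEIS_02 18.4, SEIS_03 0.9 → max 18.4 km
Site 2: residuals SEIS_01 32.8, SEIS_02 53.8, SEIS_03 53.0 → max 53.8 km
Site 3: residuals SEIS_01 7.1, SEIS_02 38.8, SEIS_03 17.1 → max 38.8 km
Site 4: residuals SEIS_01 0.0, SEIS_02 0.0, SEIS_03 0.1 → max 0.1 km
Site 5: residuals SEIS_01 11.1, SEIS_02 10.4, SEIS_03 51.5 → max 51.5 km
Only Site 4 has all residuals ≈ 0.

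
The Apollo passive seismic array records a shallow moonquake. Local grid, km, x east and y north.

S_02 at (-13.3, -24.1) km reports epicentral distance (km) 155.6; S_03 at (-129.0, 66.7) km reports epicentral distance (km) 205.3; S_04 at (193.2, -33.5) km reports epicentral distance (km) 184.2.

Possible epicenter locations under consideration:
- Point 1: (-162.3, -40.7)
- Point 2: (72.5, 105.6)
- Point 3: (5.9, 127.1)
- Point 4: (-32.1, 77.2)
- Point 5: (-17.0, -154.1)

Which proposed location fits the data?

For each candidate, compare |candidate − station| to the reported distance:
Point 1: residuals S_02 5.7, S_03 92.9, S_04 171.4 → max 171.4 km
Point 2: residuals S_02 0.1, S_03 0.1, S_04 0.0 → max 0.1 km
Point 3: residuals S_02 3.2, S_03 57.5, S_04 62.5 → max 62.5 km
Point 4: residuals S_02 52.6, S_03 107.8, S_04 66.8 → max 107.8 km
Point 5: residuals S_02 25.5, S_03 42.3, S_04 58.1 → max 58.1 km
Only Point 2 has all residuals ≈ 0.

Point 2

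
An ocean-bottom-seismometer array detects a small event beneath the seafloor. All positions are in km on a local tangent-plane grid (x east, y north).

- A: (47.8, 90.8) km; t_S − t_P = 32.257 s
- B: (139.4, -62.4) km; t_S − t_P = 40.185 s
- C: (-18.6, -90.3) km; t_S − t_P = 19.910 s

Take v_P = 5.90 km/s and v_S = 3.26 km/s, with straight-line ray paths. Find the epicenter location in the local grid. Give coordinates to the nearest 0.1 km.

Distance from S−P lag: d = Δt · v_P v_S / (v_P − v_S) = Δt · (5.90·3.26)/(5.90−3.26) ≈ 7.2856·Δt.
So d_A = 235.01, d_B = 292.77, d_C = 145.06 km.
Circle about each station: (x − 47.8)² + (y − 90.8)² = 235.01²; (x − 139.4)² + (y + 62.4)² = 292.77²; (x + 18.6)² + (y + 90.3)² = 145.06².
Subtracting the A equation from the B and C equations removes the quadratic terms:
183.2 x − 306.4 y = -17687.93
-132.8 x − 362.2 y = 32157.87
Solving the 2×2 system: x ≈ -151.9, y ≈ -33.1 km.

-151.9 km east, -33.1 km north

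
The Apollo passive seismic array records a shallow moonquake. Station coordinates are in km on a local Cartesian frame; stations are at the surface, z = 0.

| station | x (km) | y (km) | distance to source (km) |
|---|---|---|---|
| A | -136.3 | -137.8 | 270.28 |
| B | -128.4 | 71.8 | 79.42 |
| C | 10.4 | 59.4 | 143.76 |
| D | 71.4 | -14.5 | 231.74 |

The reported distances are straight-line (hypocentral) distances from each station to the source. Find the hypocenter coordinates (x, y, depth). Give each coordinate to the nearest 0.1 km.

(-105.4, 125.2, 54.1)

Each station gives a sphere (x−x_i)² + (y−y_i)² + z² = d_i² (stations at z=0).
Subtracting the A sphere from B and C: z² cancels, leaving linear equations in x and y:
15.8 x + 419.2 y = 50819.01
293.4 x + 394.4 y = 18454.33
Solving: x ≈ -105.402, y ≈ 125.201 km (keep extra digits for the depth step; rounded: -105.4, 125.2).
Then from the A sphere: z² = 270.28² − (x + 136.3)² − (y + 137.8)² with x = -105.402, y = 125.201, so z ≈ 54.102 ≈ 54.1 km.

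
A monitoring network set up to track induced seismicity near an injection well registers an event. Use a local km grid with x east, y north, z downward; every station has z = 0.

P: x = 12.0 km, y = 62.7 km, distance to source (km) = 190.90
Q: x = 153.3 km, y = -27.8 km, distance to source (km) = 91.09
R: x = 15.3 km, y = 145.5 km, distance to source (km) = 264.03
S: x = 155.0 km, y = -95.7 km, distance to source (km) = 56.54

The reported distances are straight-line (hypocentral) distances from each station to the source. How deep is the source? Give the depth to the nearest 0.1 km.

Each station gives a sphere (x−x_i)² + (y−y_i)² + z² = d_i² (stations at z=0).
Subtracting the P sphere from Q and R: z² cancels, leaving linear equations in x and y:
282.6 x − 181.0 y = 48343.86
6.6 x + 165.6 y = -15939.98
Solving: x ≈ 106.695, y ≈ -100.508 km (keep extra digits for the depth step; rounded: 106.7, -100.5).
Then from the P sphere: z² = 190.90² − (x − 12.0)² − (y − 62.7)² with x = 106.695, y = -100.508, so z ≈ 28.962 ≈ 29.0 km.
Check against S (with the unrounded solution): distance 56.53 ≈ 56.54 km. ✓

depth ≈ 29.0 km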